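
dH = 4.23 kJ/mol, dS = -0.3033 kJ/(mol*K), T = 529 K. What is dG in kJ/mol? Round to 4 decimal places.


Gibbs: dG = dH - T*dS (consistent units, dS already in kJ/(mol*K)).
T*dS = 529 * -0.3033 = -160.4457
dG = 4.23 - (-160.4457)
dG = 164.6757 kJ/mol, rounded to 4 dp:

164.6757 kJ/mol


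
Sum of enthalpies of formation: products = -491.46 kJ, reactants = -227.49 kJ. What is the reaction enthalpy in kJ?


dH_rxn = sum(dH_f products) - sum(dH_f reactants)
dH_rxn = -491.46 - (-227.49)
dH_rxn = -263.97 kJ:

-263.97 kJ


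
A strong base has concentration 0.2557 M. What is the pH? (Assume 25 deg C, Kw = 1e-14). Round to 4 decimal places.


A strong base dissociates completely, so [OH-] equals the given concentration.
pOH = -log10([OH-]) = -log10(0.2557) = 0.592269
pH = 14 - pOH = 14 - 0.592269
pH = 13.407731, rounded to 4 dp:

13.4077


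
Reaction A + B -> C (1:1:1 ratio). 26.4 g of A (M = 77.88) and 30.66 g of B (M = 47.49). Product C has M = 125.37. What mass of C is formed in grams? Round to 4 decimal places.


Find moles of each reactant; the smaller value is the limiting reagent in a 1:1:1 reaction, so moles_C equals moles of the limiter.
n_A = mass_A / M_A = 26.4 / 77.88 = 0.338983 mol
n_B = mass_B / M_B = 30.66 / 47.49 = 0.64561 mol
Limiting reagent: A (smaller), n_limiting = 0.338983 mol
mass_C = n_limiting * M_C = 0.338983 * 125.37
mass_C = 42.49829871 g, rounded to 4 dp:

42.4983 g


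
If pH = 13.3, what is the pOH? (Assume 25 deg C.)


At 25 deg C, pH + pOH = 14.
pOH = 14 - pH = 14 - 13.3
pOH = 0.7:

0.70


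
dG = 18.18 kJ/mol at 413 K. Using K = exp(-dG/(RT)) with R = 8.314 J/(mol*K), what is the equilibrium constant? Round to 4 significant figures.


dG is in kJ/mol; multiply by 1000 to match R in J/(mol*K).
RT = 8.314 * 413 = 3433.682 J/mol
exponent = -dG*1000 / (RT) = -(18.18*1000) / 3433.682 = -5.29460795
K = exp(-5.29460795)
K = 0.0050185815, rounded to 4 significant figures:

0.005019


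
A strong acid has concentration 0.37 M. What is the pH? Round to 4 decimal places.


A strong acid dissociates completely, so [H+] equals the given concentration.
pH = -log10([H+]) = -log10(0.37)
pH = 0.43179828, rounded to 4 dp:

0.4318


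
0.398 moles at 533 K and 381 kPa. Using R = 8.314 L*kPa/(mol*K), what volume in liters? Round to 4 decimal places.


PV = nRT, solve for V = nRT / P.
nRT = 0.398 * 8.314 * 533 = 1763.6821
V = 1763.6821 / 381
V = 4.62908688 L, rounded to 4 dp:

4.6291 L


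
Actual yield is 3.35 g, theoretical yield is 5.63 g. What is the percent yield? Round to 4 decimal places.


% yield = 100 * actual / theoretical
% yield = 100 * 3.35 / 5.63
% yield = 59.5026643 %, rounded to 4 dp:

59.5027 %


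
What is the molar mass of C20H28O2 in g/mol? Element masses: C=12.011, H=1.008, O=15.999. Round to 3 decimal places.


M = sum(count * atomic_mass) over atoms.
M = 20*12.011 + 28*1.008 + 2*15.999
M = 240.22 + 28.224 + 31.998
M = 300.442 g/mol, rounded to 3 dp:

300.442 g/mol


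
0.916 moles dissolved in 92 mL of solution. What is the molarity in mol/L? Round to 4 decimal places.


Convert volume to liters: V_L = V_mL / 1000.
V_L = 92 / 1000 = 0.092 L
M = n / V_L = 0.916 / 0.092
M = 9.95652174 mol/L, rounded to 4 dp:

9.9565 mol/L


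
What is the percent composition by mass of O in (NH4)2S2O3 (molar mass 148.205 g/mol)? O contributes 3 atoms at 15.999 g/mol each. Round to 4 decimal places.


pct = 100 * (n_elem * M_elem) / M_total
mass_contribution = 3 * 15.999 = 47.997 g/mol
pct = 100 * 47.997 / 148.205
pct = 32.38554705 %, rounded to 4 dp:

32.3855 %


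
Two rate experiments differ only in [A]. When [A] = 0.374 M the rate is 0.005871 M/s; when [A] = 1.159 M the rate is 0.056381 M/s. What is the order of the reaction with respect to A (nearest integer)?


Rate is proportional to [A]^n, so rate2/rate1 = ([A]2/[A]1)^n. Take logs to solve for n.
rate2/rate1 = 0.056381 / 0.005871 = 9.6033
[A]2/[A]1 = 1.159 / 0.374 = 3.0989
n = ln(9.6033) / ln(3.0989) = 2.0
Nearest integer order:

2


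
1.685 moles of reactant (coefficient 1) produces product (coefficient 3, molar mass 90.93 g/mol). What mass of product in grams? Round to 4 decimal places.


Use the coefficient ratio to convert reactant moles to product moles, then multiply by the product's molar mass.
moles_P = moles_R * (coeff_P / coeff_R) = 1.685 * (3/1) = 5.055
mass_P = moles_P * M_P = 5.055 * 90.93
mass_P = 459.65115 g, rounded to 4 dp:

459.6512 g


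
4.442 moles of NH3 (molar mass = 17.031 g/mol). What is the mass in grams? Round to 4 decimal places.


mass = n * M
mass = 4.442 * 17.031
mass = 75.651702 g, rounded to 4 dp:

75.6517 g


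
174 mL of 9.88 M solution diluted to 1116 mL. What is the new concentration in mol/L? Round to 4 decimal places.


Dilution: M1*V1 = M2*V2, solve for M2.
M2 = M1*V1 / V2
M2 = 9.88 * 174 / 1116
M2 = 1719.12 / 1116
M2 = 1.54043011 mol/L, rounded to 4 dp:

1.5404 mol/L


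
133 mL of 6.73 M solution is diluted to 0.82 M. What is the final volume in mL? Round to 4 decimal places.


Dilution: M1*V1 = M2*V2, solve for V2.
V2 = M1*V1 / M2
V2 = 6.73 * 133 / 0.82
V2 = 895.09 / 0.82
V2 = 1091.57317073 mL, rounded to 4 dp:

1091.5732 mL


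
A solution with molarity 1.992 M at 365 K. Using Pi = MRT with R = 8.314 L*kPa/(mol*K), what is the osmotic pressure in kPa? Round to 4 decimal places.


Osmotic pressure (van't Hoff): Pi = M*R*T.
RT = 8.314 * 365 = 3034.61
Pi = 1.992 * 3034.61
Pi = 6044.94312 kPa, rounded to 4 dp:

6044.9431 kPa


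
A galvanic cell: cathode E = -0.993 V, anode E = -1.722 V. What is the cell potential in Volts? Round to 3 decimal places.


Standard cell potential: E_cell = E_cathode - E_anode.
E_cell = -0.993 - (-1.722)
E_cell = 0.729 V, rounded to 3 dp:

0.729 V


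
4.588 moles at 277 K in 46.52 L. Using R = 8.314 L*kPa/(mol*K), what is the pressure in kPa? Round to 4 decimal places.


PV = nRT, solve for P = nRT / V.
nRT = 4.588 * 8.314 * 277 = 10566.0631
P = 10566.0631 / 46.52
P = 227.12947334 kPa, rounded to 4 dp:

227.1295 kPa


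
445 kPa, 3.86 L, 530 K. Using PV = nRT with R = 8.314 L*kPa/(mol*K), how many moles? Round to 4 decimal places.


PV = nRT, solve for n = PV / (RT).
PV = 445 * 3.86 = 1717.7
RT = 8.314 * 530 = 4406.42
n = 1717.7 / 4406.42
n = 0.38981758 mol, rounded to 4 dp:

0.3898 mol


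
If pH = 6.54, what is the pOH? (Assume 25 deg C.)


At 25 deg C, pH + pOH = 14.
pOH = 14 - pH = 14 - 6.54
pOH = 7.46:

7.46


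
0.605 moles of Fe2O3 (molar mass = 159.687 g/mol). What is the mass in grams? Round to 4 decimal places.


mass = n * M
mass = 0.605 * 159.687
mass = 96.610635 g, rounded to 4 dp:

96.6106 g


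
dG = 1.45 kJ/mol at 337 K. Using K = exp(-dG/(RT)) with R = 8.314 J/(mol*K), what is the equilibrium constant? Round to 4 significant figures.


dG is in kJ/mol; multiply by 1000 to match R in J/(mol*K).
RT = 8.314 * 337 = 2801.818 J/mol
exponent = -dG*1000 / (RT) = -(1.45*1000) / 2801.818 = -0.51752112
K = exp(-0.51752112)
K = 0.59599612, rounded to 4 significant figures:

0.5960


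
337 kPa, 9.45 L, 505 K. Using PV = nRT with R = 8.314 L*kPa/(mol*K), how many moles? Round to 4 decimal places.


PV = nRT, solve for n = PV / (RT).
PV = 337 * 9.45 = 3184.65
RT = 8.314 * 505 = 4198.57
n = 3184.65 / 4198.57
n = 0.75850825 mol, rounded to 4 dp:

0.7585 mol


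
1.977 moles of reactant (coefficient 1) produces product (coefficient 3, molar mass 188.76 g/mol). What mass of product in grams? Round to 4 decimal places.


Use the coefficient ratio to convert reactant moles to product moles, then multiply by the product's molar mass.
moles_P = moles_R * (coeff_P / coeff_R) = 1.977 * (3/1) = 5.931
mass_P = moles_P * M_P = 5.931 * 188.76
mass_P = 1119.53556 g, rounded to 4 dp:

1119.5356 g


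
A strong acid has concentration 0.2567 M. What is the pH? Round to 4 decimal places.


A strong acid dissociates completely, so [H+] equals the given concentration.
pH = -log10([H+]) = -log10(0.2567)
pH = 0.59057413, rounded to 4 dp:

0.5906


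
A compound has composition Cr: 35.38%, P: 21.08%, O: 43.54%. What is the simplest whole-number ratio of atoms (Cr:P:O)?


Assume 100 g of compound, divide each mass% by atomic mass to get moles, then normalize by the smallest to get a raw atom ratio.
Moles per 100 g: Cr: 35.38/51.996 = 0.6804, P: 21.08/30.974 = 0.6806, O: 43.54/15.999 = 2.7214
Raw ratio (divide by min = 0.6804): Cr: 1.0, P: 1.0, O: 4.0
Multiply by 1 to clear fractions: Cr: 1.0 ~= 1, P: 1.0 ~= 1, O: 4.0 ~= 4
Reduce by GCD to get the simplest whole-number ratio:

1:1:4


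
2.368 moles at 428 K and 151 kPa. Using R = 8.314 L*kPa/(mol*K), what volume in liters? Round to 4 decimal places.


PV = nRT, solve for V = nRT / P.
nRT = 2.368 * 8.314 * 428 = 8426.2723
V = 8426.2723 / 151
V = 55.80312781 L, rounded to 4 dp:

55.8031 L


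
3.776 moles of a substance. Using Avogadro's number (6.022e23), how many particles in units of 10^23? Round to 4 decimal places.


N = n * NA, then divide by 1e23 for the requested units.
N / 1e23 = n * 6.022
N / 1e23 = 3.776 * 6.022
N / 1e23 = 22.739072, rounded to 4 dp:

22.7391


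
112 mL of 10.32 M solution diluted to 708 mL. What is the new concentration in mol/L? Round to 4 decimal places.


Dilution: M1*V1 = M2*V2, solve for M2.
M2 = M1*V1 / V2
M2 = 10.32 * 112 / 708
M2 = 1155.84 / 708
M2 = 1.63254237 mol/L, rounded to 4 dp:

1.6325 mol/L


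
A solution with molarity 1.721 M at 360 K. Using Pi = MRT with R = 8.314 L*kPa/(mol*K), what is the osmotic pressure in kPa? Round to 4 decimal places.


Osmotic pressure (van't Hoff): Pi = M*R*T.
RT = 8.314 * 360 = 2993.04
Pi = 1.721 * 2993.04
Pi = 5151.02184 kPa, rounded to 4 dp:

5151.0218 kPa


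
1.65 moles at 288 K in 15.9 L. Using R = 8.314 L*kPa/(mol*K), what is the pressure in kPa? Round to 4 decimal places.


PV = nRT, solve for P = nRT / V.
nRT = 1.65 * 8.314 * 288 = 3950.8128
P = 3950.8128 / 15.9
P = 248.47879245 kPa, rounded to 4 dp:

248.4788 kPa


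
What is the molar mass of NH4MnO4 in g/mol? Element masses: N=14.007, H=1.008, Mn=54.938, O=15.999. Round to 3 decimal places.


M = sum(count * atomic_mass) over atoms.
M = 1*14.007 + 4*1.008 + 1*54.938 + 4*15.999
M = 14.007 + 4.032 + 54.938 + 63.996
M = 136.973 g/mol, rounded to 3 dp:

136.973 g/mol


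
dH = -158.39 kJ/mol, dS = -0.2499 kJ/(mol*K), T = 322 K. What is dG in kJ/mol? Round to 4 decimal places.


Gibbs: dG = dH - T*dS (consistent units, dS already in kJ/(mol*K)).
T*dS = 322 * -0.2499 = -80.4678
dG = -158.39 - (-80.4678)
dG = -77.9222 kJ/mol, rounded to 4 dp:

-77.9222 kJ/mol


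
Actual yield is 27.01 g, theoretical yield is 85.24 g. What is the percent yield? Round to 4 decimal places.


% yield = 100 * actual / theoretical
% yield = 100 * 27.01 / 85.24
% yield = 31.68700141 %, rounded to 4 dp:

31.6870 %


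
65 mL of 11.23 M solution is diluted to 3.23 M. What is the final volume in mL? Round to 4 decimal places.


Dilution: M1*V1 = M2*V2, solve for V2.
V2 = M1*V1 / M2
V2 = 11.23 * 65 / 3.23
V2 = 729.95 / 3.23
V2 = 225.99071207 mL, rounded to 4 dp:

225.9907 mL


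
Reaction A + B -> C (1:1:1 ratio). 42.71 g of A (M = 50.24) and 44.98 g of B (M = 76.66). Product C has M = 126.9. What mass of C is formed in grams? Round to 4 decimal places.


Find moles of each reactant; the smaller value is the limiting reagent in a 1:1:1 reaction, so moles_C equals moles of the limiter.
n_A = mass_A / M_A = 42.71 / 50.24 = 0.850119 mol
n_B = mass_B / M_B = 44.98 / 76.66 = 0.586747 mol
Limiting reagent: B (smaller), n_limiting = 0.586747 mol
mass_C = n_limiting * M_C = 0.586747 * 126.9
mass_C = 74.4581943 g, rounded to 4 dp:

74.4582 g


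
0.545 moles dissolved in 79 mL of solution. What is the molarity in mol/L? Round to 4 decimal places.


Convert volume to liters: V_L = V_mL / 1000.
V_L = 79 / 1000 = 0.079 L
M = n / V_L = 0.545 / 0.079
M = 6.89873418 mol/L, rounded to 4 dp:

6.8987 mol/L


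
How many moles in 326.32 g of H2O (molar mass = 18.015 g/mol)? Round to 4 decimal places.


n = mass / M
n = 326.32 / 18.015
n = 18.11379406 mol, rounded to 4 dp:

18.1138 mol


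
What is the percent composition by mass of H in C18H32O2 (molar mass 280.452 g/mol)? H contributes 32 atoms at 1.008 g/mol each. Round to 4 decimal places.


pct = 100 * (n_elem * M_elem) / M_total
mass_contribution = 32 * 1.008 = 32.256 g/mol
pct = 100 * 32.256 / 280.452
pct = 11.5014334 %, rounded to 4 dp:

11.5014 %


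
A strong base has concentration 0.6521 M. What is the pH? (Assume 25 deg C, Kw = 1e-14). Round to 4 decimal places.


A strong base dissociates completely, so [OH-] equals the given concentration.
pOH = -log10([OH-]) = -log10(0.6521) = 0.185686
pH = 14 - pOH = 14 - 0.185686
pH = 13.814314, rounded to 4 dp:

13.8143


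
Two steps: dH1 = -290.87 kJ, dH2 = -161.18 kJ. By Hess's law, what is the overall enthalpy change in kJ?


Hess's law: enthalpy is a state function, so add the step enthalpies.
dH_total = dH1 + dH2 = -290.87 + (-161.18)
dH_total = -452.05 kJ:

-452.05 kJ


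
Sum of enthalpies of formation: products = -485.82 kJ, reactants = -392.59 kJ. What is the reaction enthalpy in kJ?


dH_rxn = sum(dH_f products) - sum(dH_f reactants)
dH_rxn = -485.82 - (-392.59)
dH_rxn = -93.23 kJ:

-93.23 kJ


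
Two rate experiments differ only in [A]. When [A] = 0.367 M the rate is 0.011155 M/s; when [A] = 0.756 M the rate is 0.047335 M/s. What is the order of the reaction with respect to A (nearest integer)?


Rate is proportional to [A]^n, so rate2/rate1 = ([A]2/[A]1)^n. Take logs to solve for n.
rate2/rate1 = 0.047335 / 0.011155 = 4.2434
[A]2/[A]1 = 0.756 / 0.367 = 2.0599
n = ln(4.2434) / ln(2.0599) = 2.0
Nearest integer order:

2


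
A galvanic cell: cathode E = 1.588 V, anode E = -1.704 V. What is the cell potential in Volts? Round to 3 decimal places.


Standard cell potential: E_cell = E_cathode - E_anode.
E_cell = 1.588 - (-1.704)
E_cell = 3.292 V, rounded to 3 dp:

3.292 V


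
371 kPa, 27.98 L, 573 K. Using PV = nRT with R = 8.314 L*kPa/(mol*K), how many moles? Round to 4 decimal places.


PV = nRT, solve for n = PV / (RT).
PV = 371 * 27.98 = 10380.58
RT = 8.314 * 573 = 4763.922
n = 10380.58 / 4763.922
n = 2.17899873 mol, rounded to 4 dp:

2.1790 mol


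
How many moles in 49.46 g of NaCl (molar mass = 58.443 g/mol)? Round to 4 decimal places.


n = mass / M
n = 49.46 / 58.443
n = 0.84629468 mol, rounded to 4 dp:

0.8463 mol


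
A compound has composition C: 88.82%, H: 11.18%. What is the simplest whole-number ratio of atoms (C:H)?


Assume 100 g of compound, divide each mass% by atomic mass to get moles, then normalize by the smallest to get a raw atom ratio.
Moles per 100 g: C: 88.82/12.011 = 7.3949, H: 11.18/1.008 = 11.0913
Raw ratio (divide by min = 7.3949): C: 1.0, H: 1.5
Multiply by 2 to clear fractions: C: 2.0 ~= 2, H: 3.0 ~= 3
Reduce by GCD to get the simplest whole-number ratio:

2:3


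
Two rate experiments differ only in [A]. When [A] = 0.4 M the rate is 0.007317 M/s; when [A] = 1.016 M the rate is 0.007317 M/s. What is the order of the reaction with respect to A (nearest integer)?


Rate is proportional to [A]^n, so rate2/rate1 = ([A]2/[A]1)^n. Take logs to solve for n.
rate2/rate1 = 0.007317 / 0.007317 = 1.0
[A]2/[A]1 = 1.016 / 0.4 = 2.54
n = ln(1.0) / ln(2.54) = 0.0
Nearest integer order:

0


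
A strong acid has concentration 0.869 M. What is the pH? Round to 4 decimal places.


A strong acid dissociates completely, so [H+] equals the given concentration.
pH = -log10([H+]) = -log10(0.869)
pH = 0.06098022, rounded to 4 dp:

0.0610


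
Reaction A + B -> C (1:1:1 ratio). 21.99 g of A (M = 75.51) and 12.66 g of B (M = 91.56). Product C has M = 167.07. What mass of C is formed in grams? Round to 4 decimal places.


Find moles of each reactant; the smaller value is the limiting reagent in a 1:1:1 reaction, so moles_C equals moles of the limiter.
n_A = mass_A / M_A = 21.99 / 75.51 = 0.29122 mol
n_B = mass_B / M_B = 12.66 / 91.56 = 0.13827 mol
Limiting reagent: B (smaller), n_limiting = 0.13827 mol
mass_C = n_limiting * M_C = 0.13827 * 167.07
mass_C = 23.1007689 g, rounded to 4 dp:

23.1008 g


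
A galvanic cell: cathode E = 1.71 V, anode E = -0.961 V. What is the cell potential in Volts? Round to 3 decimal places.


Standard cell potential: E_cell = E_cathode - E_anode.
E_cell = 1.71 - (-0.961)
E_cell = 2.671 V, rounded to 3 dp:

2.671 V


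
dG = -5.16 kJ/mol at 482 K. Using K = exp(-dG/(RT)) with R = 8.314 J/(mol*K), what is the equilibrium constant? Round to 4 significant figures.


dG is in kJ/mol; multiply by 1000 to match R in J/(mol*K).
RT = 8.314 * 482 = 4007.348 J/mol
exponent = -dG*1000 / (RT) = -(-5.16*1000) / 4007.348 = 1.28763462
K = exp(1.28763462)
K = 3.6242038, rounded to 4 significant figures:

3.624


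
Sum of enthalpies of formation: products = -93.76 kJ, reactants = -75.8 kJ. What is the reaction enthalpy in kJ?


dH_rxn = sum(dH_f products) - sum(dH_f reactants)
dH_rxn = -93.76 - (-75.8)
dH_rxn = -17.96 kJ:

-17.96 kJ


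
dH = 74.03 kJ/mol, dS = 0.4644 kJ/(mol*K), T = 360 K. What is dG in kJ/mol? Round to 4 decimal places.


Gibbs: dG = dH - T*dS (consistent units, dS already in kJ/(mol*K)).
T*dS = 360 * 0.4644 = 167.184
dG = 74.03 - (167.184)
dG = -93.154 kJ/mol, rounded to 4 dp:

-93.1540 kJ/mol


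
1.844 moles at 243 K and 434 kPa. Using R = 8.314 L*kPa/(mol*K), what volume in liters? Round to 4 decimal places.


PV = nRT, solve for V = nRT / P.
nRT = 1.844 * 8.314 * 243 = 3725.4369
V = 3725.4369 / 434
V = 8.58395599 L, rounded to 4 dp:

8.5840 L


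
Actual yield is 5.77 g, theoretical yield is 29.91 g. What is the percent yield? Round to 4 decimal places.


% yield = 100 * actual / theoretical
% yield = 100 * 5.77 / 29.91
% yield = 19.29120695 %, rounded to 4 dp:

19.2912 %


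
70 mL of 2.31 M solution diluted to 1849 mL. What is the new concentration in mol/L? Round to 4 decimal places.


Dilution: M1*V1 = M2*V2, solve for M2.
M2 = M1*V1 / V2
M2 = 2.31 * 70 / 1849
M2 = 161.7 / 1849
M2 = 0.08745268 mol/L, rounded to 4 dp:

0.0875 mol/L


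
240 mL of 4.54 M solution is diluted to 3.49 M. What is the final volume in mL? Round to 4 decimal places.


Dilution: M1*V1 = M2*V2, solve for V2.
V2 = M1*V1 / M2
V2 = 4.54 * 240 / 3.49
V2 = 1089.6 / 3.49
V2 = 312.20630372 mL, rounded to 4 dp:

312.2063 mL


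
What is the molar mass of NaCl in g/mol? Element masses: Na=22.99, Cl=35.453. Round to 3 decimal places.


M = sum(count * atomic_mass) over atoms.
M = 1*22.99 + 1*35.453
M = 22.99 + 35.453
M = 58.443 g/mol, rounded to 3 dp:

58.443 g/mol


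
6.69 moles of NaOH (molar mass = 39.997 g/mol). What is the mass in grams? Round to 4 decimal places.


mass = n * M
mass = 6.69 * 39.997
mass = 267.57993 g, rounded to 4 dp:

267.5799 g


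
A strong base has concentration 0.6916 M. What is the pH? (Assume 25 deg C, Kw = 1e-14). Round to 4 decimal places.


A strong base dissociates completely, so [OH-] equals the given concentration.
pOH = -log10([OH-]) = -log10(0.6916) = 0.160145
pH = 14 - pOH = 14 - 0.160145
pH = 13.839855, rounded to 4 dp:

13.8399


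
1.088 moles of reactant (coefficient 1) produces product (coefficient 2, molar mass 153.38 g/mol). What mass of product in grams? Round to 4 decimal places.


Use the coefficient ratio to convert reactant moles to product moles, then multiply by the product's molar mass.
moles_P = moles_R * (coeff_P / coeff_R) = 1.088 * (2/1) = 2.176
mass_P = moles_P * M_P = 2.176 * 153.38
mass_P = 333.75488 g, rounded to 4 dp:

333.7549 g


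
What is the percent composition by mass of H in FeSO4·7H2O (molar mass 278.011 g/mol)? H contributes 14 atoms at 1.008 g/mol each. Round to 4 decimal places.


pct = 100 * (n_elem * M_elem) / M_total
mass_contribution = 14 * 1.008 = 14.112 g/mol
pct = 100 * 14.112 / 278.011
pct = 5.07605814 %, rounded to 4 dp:

5.0761 %


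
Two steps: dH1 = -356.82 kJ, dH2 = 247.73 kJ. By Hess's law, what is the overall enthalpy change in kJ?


Hess's law: enthalpy is a state function, so add the step enthalpies.
dH_total = dH1 + dH2 = -356.82 + (247.73)
dH_total = -109.09 kJ:

-109.09 kJ


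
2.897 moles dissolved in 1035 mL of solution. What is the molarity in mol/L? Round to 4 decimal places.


Convert volume to liters: V_L = V_mL / 1000.
V_L = 1035 / 1000 = 1.035 L
M = n / V_L = 2.897 / 1.035
M = 2.79903382 mol/L, rounded to 4 dp:

2.7990 mol/L


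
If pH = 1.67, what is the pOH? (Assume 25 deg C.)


At 25 deg C, pH + pOH = 14.
pOH = 14 - pH = 14 - 1.67
pOH = 12.33:

12.33


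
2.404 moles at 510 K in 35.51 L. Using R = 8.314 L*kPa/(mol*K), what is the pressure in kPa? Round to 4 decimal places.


PV = nRT, solve for P = nRT / V.
nRT = 2.404 * 8.314 * 510 = 10193.2966
P = 10193.2966 / 35.51
P = 287.05425514 kPa, rounded to 4 dp:

287.0543 kPa


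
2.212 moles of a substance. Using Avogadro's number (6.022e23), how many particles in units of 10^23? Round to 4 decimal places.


N = n * NA, then divide by 1e23 for the requested units.
N / 1e23 = n * 6.022
N / 1e23 = 2.212 * 6.022
N / 1e23 = 13.320664, rounded to 4 dp:

13.3207


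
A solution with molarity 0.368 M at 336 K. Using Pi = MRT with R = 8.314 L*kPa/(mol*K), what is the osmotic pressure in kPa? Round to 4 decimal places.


Osmotic pressure (van't Hoff): Pi = M*R*T.
RT = 8.314 * 336 = 2793.504
Pi = 0.368 * 2793.504
Pi = 1028.009472 kPa, rounded to 4 dp:

1028.0095 kPa


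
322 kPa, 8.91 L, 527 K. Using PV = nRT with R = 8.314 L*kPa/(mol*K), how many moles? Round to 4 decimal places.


PV = nRT, solve for n = PV / (RT).
PV = 322 * 8.91 = 2869.02
RT = 8.314 * 527 = 4381.478
n = 2869.02 / 4381.478
n = 0.65480644 mol, rounded to 4 dp:

0.6548 mol


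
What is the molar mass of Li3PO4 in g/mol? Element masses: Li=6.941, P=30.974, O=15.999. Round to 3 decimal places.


M = sum(count * atomic_mass) over atoms.
M = 3*6.941 + 1*30.974 + 4*15.999
M = 20.823 + 30.974 + 63.996
M = 115.793 g/mol, rounded to 3 dp:

115.793 g/mol


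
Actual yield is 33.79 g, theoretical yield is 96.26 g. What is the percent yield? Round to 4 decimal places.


% yield = 100 * actual / theoretical
% yield = 100 * 33.79 / 96.26
% yield = 35.10284646 %, rounded to 4 dp:

35.1028 %


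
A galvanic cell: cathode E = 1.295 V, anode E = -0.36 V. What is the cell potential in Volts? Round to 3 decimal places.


Standard cell potential: E_cell = E_cathode - E_anode.
E_cell = 1.295 - (-0.36)
E_cell = 1.655 V, rounded to 3 dp:

1.655 V


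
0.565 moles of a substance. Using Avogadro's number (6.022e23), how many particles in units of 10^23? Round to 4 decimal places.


N = n * NA, then divide by 1e23 for the requested units.
N / 1e23 = n * 6.022
N / 1e23 = 0.565 * 6.022
N / 1e23 = 3.40243, rounded to 4 dp:

3.4024


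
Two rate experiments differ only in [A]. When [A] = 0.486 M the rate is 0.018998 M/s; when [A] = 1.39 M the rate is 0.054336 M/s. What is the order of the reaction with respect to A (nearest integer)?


Rate is proportional to [A]^n, so rate2/rate1 = ([A]2/[A]1)^n. Take logs to solve for n.
rate2/rate1 = 0.054336 / 0.018998 = 2.8601
[A]2/[A]1 = 1.39 / 0.486 = 2.8601
n = ln(2.8601) / ln(2.8601) = 1.0
Nearest integer order:

1


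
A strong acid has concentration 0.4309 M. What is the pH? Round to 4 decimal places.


A strong acid dissociates completely, so [H+] equals the given concentration.
pH = -log10([H+]) = -log10(0.4309)
pH = 0.36562351, rounded to 4 dp:

0.3656


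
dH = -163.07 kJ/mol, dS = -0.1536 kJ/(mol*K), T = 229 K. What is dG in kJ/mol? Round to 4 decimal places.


Gibbs: dG = dH - T*dS (consistent units, dS already in kJ/(mol*K)).
T*dS = 229 * -0.1536 = -35.1744
dG = -163.07 - (-35.1744)
dG = -127.8956 kJ/mol, rounded to 4 dp:

-127.8956 kJ/mol


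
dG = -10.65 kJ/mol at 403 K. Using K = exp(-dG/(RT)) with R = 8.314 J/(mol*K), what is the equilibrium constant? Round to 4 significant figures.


dG is in kJ/mol; multiply by 1000 to match R in J/(mol*K).
RT = 8.314 * 403 = 3350.542 J/mol
exponent = -dG*1000 / (RT) = -(-10.65*1000) / 3350.542 = 3.17859021
K = exp(3.17859021)
K = 24.012877, rounded to 4 significant figures:

24.01


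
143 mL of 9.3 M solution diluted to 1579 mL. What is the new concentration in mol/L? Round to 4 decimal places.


Dilution: M1*V1 = M2*V2, solve for M2.
M2 = M1*V1 / V2
M2 = 9.3 * 143 / 1579
M2 = 1329.9 / 1579
M2 = 0.84224193 mol/L, rounded to 4 dp:

0.8422 mol/L


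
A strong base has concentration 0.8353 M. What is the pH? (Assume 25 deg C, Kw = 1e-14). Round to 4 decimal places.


A strong base dissociates completely, so [OH-] equals the given concentration.
pOH = -log10([OH-]) = -log10(0.8353) = 0.078158
pH = 14 - pOH = 14 - 0.078158
pH = 13.921842, rounded to 4 dp:

13.9218


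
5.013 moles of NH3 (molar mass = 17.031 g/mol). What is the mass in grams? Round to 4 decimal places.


mass = n * M
mass = 5.013 * 17.031
mass = 85.376403 g, rounded to 4 dp:

85.3764 g


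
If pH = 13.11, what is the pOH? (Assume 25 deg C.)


At 25 deg C, pH + pOH = 14.
pOH = 14 - pH = 14 - 13.11
pOH = 0.89:

0.89


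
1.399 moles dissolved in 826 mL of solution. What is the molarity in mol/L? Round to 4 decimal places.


Convert volume to liters: V_L = V_mL / 1000.
V_L = 826 / 1000 = 0.826 L
M = n / V_L = 1.399 / 0.826
M = 1.6937046 mol/L, rounded to 4 dp:

1.6937 mol/L


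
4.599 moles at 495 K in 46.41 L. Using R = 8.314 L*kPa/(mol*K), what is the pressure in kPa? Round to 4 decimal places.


PV = nRT, solve for P = nRT / V.
nRT = 4.599 * 8.314 * 495 = 18926.8626
P = 18926.8626 / 46.41
P = 407.81862961 kPa, rounded to 4 dp:

407.8186 kPa


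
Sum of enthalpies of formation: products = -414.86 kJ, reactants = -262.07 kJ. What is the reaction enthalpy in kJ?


dH_rxn = sum(dH_f products) - sum(dH_f reactants)
dH_rxn = -414.86 - (-262.07)
dH_rxn = -152.79 kJ:

-152.79 kJ


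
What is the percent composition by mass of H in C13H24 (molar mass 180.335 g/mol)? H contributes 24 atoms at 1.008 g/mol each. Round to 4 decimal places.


pct = 100 * (n_elem * M_elem) / M_total
mass_contribution = 24 * 1.008 = 24.192 g/mol
pct = 100 * 24.192 / 180.335
pct = 13.41503313 %, rounded to 4 dp:

13.4150 %


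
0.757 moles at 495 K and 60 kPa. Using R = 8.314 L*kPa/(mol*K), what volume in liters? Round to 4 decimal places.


PV = nRT, solve for V = nRT / P.
nRT = 0.757 * 8.314 * 495 = 3115.3805
V = 3115.3805 / 60
V = 51.92300833 L, rounded to 4 dp:

51.9230 L


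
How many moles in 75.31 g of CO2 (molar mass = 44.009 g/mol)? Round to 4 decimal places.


n = mass / M
n = 75.31 / 44.009
n = 1.71124088 mol, rounded to 4 dp:

1.7112 mol


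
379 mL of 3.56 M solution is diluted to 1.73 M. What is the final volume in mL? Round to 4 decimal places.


Dilution: M1*V1 = M2*V2, solve for V2.
V2 = M1*V1 / M2
V2 = 3.56 * 379 / 1.73
V2 = 1349.24 / 1.73
V2 = 779.90751445 mL, rounded to 4 dp:

779.9075 mL


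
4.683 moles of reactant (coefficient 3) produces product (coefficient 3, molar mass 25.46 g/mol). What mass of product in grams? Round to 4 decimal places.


Use the coefficient ratio to convert reactant moles to product moles, then multiply by the product's molar mass.
moles_P = moles_R * (coeff_P / coeff_R) = 4.683 * (3/3) = 4.683
mass_P = moles_P * M_P = 4.683 * 25.46
mass_P = 119.22918 g, rounded to 4 dp:

119.2292 g


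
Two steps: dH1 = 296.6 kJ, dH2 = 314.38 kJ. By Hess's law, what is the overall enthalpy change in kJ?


Hess's law: enthalpy is a state function, so add the step enthalpies.
dH_total = dH1 + dH2 = 296.6 + (314.38)
dH_total = 610.98 kJ:

610.98 kJ


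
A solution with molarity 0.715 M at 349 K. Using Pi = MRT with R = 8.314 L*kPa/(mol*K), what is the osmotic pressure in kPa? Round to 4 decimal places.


Osmotic pressure (van't Hoff): Pi = M*R*T.
RT = 8.314 * 349 = 2901.586
Pi = 0.715 * 2901.586
Pi = 2074.63399 kPa, rounded to 4 dp:

2074.6340 kPa


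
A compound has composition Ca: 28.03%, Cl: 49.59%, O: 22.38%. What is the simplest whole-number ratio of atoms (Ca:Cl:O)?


Assume 100 g of compound, divide each mass% by atomic mass to get moles, then normalize by the smallest to get a raw atom ratio.
Moles per 100 g: Ca: 28.03/40.078 = 0.6994, Cl: 49.59/35.453 = 1.3988, O: 22.38/15.999 = 1.3988
Raw ratio (divide by min = 0.6994): Ca: 1.0, Cl: 2.0, O: 2.0
Multiply by 1 to clear fractions: Ca: 1.0 ~= 1, Cl: 2.0 ~= 2, O: 2.0 ~= 2
Reduce by GCD to get the simplest whole-number ratio:

1:2:2


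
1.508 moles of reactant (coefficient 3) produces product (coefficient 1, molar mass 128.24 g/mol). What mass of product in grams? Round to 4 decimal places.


Use the coefficient ratio to convert reactant moles to product moles, then multiply by the product's molar mass.
moles_P = moles_R * (coeff_P / coeff_R) = 1.508 * (1/3) = 0.502667
mass_P = moles_P * M_P = 0.502667 * 128.24
mass_P = 64.46201608 g, rounded to 4 dp:

64.4620 g


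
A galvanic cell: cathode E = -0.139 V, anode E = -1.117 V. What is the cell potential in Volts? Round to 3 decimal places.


Standard cell potential: E_cell = E_cathode - E_anode.
E_cell = -0.139 - (-1.117)
E_cell = 0.978 V, rounded to 3 dp:

0.978 V


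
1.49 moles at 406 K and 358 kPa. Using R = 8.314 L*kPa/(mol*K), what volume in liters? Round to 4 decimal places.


PV = nRT, solve for V = nRT / P.
nRT = 1.49 * 8.314 * 406 = 5029.4712
V = 5029.4712 / 358
V = 14.04880223 L, rounded to 4 dp:

14.0488 L


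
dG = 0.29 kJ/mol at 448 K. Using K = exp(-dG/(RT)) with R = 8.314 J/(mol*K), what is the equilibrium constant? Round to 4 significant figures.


dG is in kJ/mol; multiply by 1000 to match R in J/(mol*K).
RT = 8.314 * 448 = 3724.672 J/mol
exponent = -dG*1000 / (RT) = -(0.29*1000) / 3724.672 = -0.0778592
K = exp(-0.0778592)
K = 0.92509467, rounded to 4 significant figures:

0.9251


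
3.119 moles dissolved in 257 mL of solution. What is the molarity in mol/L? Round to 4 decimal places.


Convert volume to liters: V_L = V_mL / 1000.
V_L = 257 / 1000 = 0.257 L
M = n / V_L = 3.119 / 0.257
M = 12.13618677 mol/L, rounded to 4 dp:

12.1362 mol/L


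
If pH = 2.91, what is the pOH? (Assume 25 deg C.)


At 25 deg C, pH + pOH = 14.
pOH = 14 - pH = 14 - 2.91
pOH = 11.09:

11.09


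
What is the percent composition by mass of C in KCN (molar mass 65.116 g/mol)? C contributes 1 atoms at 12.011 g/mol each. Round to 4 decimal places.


pct = 100 * (n_elem * M_elem) / M_total
mass_contribution = 1 * 12.011 = 12.011 g/mol
pct = 100 * 12.011 / 65.116
pct = 18.44554334 %, rounded to 4 dp:

18.4455 %


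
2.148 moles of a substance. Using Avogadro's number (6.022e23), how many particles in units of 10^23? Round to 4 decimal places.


N = n * NA, then divide by 1e23 for the requested units.
N / 1e23 = n * 6.022
N / 1e23 = 2.148 * 6.022
N / 1e23 = 12.935256, rounded to 4 dp:

12.9353


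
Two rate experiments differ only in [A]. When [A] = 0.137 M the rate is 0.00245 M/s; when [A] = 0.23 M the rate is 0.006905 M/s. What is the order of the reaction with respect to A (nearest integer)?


Rate is proportional to [A]^n, so rate2/rate1 = ([A]2/[A]1)^n. Take logs to solve for n.
rate2/rate1 = 0.006905 / 0.00245 = 2.8184
[A]2/[A]1 = 0.23 / 0.137 = 1.6788
n = ln(2.8184) / ln(1.6788) = 2.0
Nearest integer order:

2


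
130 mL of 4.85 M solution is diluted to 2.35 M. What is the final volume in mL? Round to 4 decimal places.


Dilution: M1*V1 = M2*V2, solve for V2.
V2 = M1*V1 / M2
V2 = 4.85 * 130 / 2.35
V2 = 630.5 / 2.35
V2 = 268.29787234 mL, rounded to 4 dp:

268.2979 mL


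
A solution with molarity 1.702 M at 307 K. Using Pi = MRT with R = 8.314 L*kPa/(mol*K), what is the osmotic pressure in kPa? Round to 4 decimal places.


Osmotic pressure (van't Hoff): Pi = M*R*T.
RT = 8.314 * 307 = 2552.398
Pi = 1.702 * 2552.398
Pi = 4344.181396 kPa, rounded to 4 dp:

4344.1814 kPa


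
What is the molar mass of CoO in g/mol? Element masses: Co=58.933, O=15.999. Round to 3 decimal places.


M = sum(count * atomic_mass) over atoms.
M = 1*58.933 + 1*15.999
M = 58.933 + 15.999
M = 74.932 g/mol, rounded to 3 dp:

74.932 g/mol


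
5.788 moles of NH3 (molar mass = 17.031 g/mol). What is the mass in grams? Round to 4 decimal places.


mass = n * M
mass = 5.788 * 17.031
mass = 98.575428 g, rounded to 4 dp:

98.5754 g


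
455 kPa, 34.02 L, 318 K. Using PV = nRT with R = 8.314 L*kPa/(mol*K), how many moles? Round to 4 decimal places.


PV = nRT, solve for n = PV / (RT).
PV = 455 * 34.02 = 15479.1
RT = 8.314 * 318 = 2643.852
n = 15479.1 / 2643.852
n = 5.85475284 mol, rounded to 4 dp:

5.8548 mol


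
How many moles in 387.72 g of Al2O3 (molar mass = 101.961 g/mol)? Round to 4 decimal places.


n = mass / M
n = 387.72 / 101.961
n = 3.80263042 mol, rounded to 4 dp:

3.8026 mol


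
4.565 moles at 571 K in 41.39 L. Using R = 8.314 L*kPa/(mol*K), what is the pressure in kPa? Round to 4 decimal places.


PV = nRT, solve for P = nRT / V.
nRT = 4.565 * 8.314 * 571 = 21671.3971
P = 21671.3971 / 41.39
P = 523.59016912 kPa, rounded to 4 dp:

523.5902 kPa


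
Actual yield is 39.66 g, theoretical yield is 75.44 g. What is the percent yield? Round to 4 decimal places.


% yield = 100 * actual / theoretical
% yield = 100 * 39.66 / 75.44
% yield = 52.57158006 %, rounded to 4 dp:

52.5716 %


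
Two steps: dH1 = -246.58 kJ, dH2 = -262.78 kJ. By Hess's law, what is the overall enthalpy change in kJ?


Hess's law: enthalpy is a state function, so add the step enthalpies.
dH_total = dH1 + dH2 = -246.58 + (-262.78)
dH_total = -509.36 kJ:

-509.36 kJ


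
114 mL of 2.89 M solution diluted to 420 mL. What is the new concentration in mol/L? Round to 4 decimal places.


Dilution: M1*V1 = M2*V2, solve for M2.
M2 = M1*V1 / V2
M2 = 2.89 * 114 / 420
M2 = 329.46 / 420
M2 = 0.78442857 mol/L, rounded to 4 dp:

0.7844 mol/L


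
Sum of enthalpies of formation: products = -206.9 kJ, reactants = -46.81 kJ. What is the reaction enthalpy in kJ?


dH_rxn = sum(dH_f products) - sum(dH_f reactants)
dH_rxn = -206.9 - (-46.81)
dH_rxn = -160.09 kJ:

-160.09 kJ


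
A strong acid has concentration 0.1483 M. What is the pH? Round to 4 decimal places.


A strong acid dissociates completely, so [H+] equals the given concentration.
pH = -log10([H+]) = -log10(0.1483)
pH = 0.82885885, rounded to 4 dp:

0.8289


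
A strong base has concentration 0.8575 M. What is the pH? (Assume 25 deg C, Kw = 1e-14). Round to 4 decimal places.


A strong base dissociates completely, so [OH-] equals the given concentration.
pOH = -log10([OH-]) = -log10(0.8575) = 0.066766
pH = 14 - pOH = 14 - 0.066766
pH = 13.933234, rounded to 4 dp:

13.9332


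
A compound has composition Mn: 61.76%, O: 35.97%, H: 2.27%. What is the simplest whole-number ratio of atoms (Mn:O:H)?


Assume 100 g of compound, divide each mass% by atomic mass to get moles, then normalize by the smallest to get a raw atom ratio.
Moles per 100 g: Mn: 61.76/54.938 = 1.1242, O: 35.97/15.999 = 2.2483, H: 2.27/1.008 = 2.252
Raw ratio (divide by min = 1.1242): Mn: 1.0, O: 2.0, H: 2.003
Multiply by 1 to clear fractions: Mn: 1.0 ~= 1, O: 2.0 ~= 2, H: 2.003 ~= 2
Reduce by GCD to get the simplest whole-number ratio:

1:2:2


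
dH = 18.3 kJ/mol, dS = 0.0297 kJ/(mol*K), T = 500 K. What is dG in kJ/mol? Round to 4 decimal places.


Gibbs: dG = dH - T*dS (consistent units, dS already in kJ/(mol*K)).
T*dS = 500 * 0.0297 = 14.85
dG = 18.3 - (14.85)
dG = 3.45 kJ/mol, rounded to 4 dp:

3.4500 kJ/mol


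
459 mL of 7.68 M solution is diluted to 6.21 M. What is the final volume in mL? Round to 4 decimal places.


Dilution: M1*V1 = M2*V2, solve for V2.
V2 = M1*V1 / M2
V2 = 7.68 * 459 / 6.21
V2 = 3525.12 / 6.21
V2 = 567.65217391 mL, rounded to 4 dp:

567.6522 mL


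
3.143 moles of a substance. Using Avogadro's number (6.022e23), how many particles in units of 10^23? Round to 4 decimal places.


N = n * NA, then divide by 1e23 for the requested units.
N / 1e23 = n * 6.022
N / 1e23 = 3.143 * 6.022
N / 1e23 = 18.927146, rounded to 4 dp:

18.9271


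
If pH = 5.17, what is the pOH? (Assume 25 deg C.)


At 25 deg C, pH + pOH = 14.
pOH = 14 - pH = 14 - 5.17
pOH = 8.83:

8.83


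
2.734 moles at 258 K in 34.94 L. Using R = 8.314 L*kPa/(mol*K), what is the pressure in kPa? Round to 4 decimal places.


PV = nRT, solve for P = nRT / V.
nRT = 2.734 * 8.314 * 258 = 5864.4628
P = 5864.4628 / 34.94
P = 167.84381225 kPa, rounded to 4 dp:

167.8438 kPa


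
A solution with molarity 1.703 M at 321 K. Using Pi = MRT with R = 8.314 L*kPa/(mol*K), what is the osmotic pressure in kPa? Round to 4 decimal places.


Osmotic pressure (van't Hoff): Pi = M*R*T.
RT = 8.314 * 321 = 2668.794
Pi = 1.703 * 2668.794
Pi = 4544.956182 kPa, rounded to 4 dp:

4544.9562 kPa


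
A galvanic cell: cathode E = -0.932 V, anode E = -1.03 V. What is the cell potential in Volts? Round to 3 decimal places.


Standard cell potential: E_cell = E_cathode - E_anode.
E_cell = -0.932 - (-1.03)
E_cell = 0.098 V, rounded to 3 dp:

0.098 V


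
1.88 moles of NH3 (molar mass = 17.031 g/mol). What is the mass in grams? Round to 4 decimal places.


mass = n * M
mass = 1.88 * 17.031
mass = 32.01828 g, rounded to 4 dp:

32.0183 g


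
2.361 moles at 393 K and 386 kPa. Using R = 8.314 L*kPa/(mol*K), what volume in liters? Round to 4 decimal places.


PV = nRT, solve for V = nRT / P.
nRT = 2.361 * 8.314 * 393 = 7714.3361
V = 7714.3361 / 386
V = 19.98532668 L, rounded to 4 dp:

19.9853 L


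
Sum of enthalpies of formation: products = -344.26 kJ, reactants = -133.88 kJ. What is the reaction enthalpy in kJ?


dH_rxn = sum(dH_f products) - sum(dH_f reactants)
dH_rxn = -344.26 - (-133.88)
dH_rxn = -210.38 kJ:

-210.38 kJ


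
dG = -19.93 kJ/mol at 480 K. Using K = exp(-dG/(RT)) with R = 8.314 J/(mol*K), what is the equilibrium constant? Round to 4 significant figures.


dG is in kJ/mol; multiply by 1000 to match R in J/(mol*K).
RT = 8.314 * 480 = 3990.72 J/mol
exponent = -dG*1000 / (RT) = -(-19.93*1000) / 3990.72 = 4.99408628
K = exp(4.99408628)
K = 147.53808, rounded to 4 significant figures:

147.5


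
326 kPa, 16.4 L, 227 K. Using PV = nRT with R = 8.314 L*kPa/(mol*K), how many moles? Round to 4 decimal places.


PV = nRT, solve for n = PV / (RT).
PV = 326 * 16.4 = 5346.4
RT = 8.314 * 227 = 1887.278
n = 5346.4 / 1887.278
n = 2.83286299 mol, rounded to 4 dp:

2.8329 mol


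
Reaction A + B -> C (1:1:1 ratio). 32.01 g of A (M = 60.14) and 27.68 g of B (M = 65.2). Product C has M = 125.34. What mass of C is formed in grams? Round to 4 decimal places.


Find moles of each reactant; the smaller value is the limiting reagent in a 1:1:1 reaction, so moles_C equals moles of the limiter.
n_A = mass_A / M_A = 32.01 / 60.14 = 0.532258 mol
n_B = mass_B / M_B = 27.68 / 65.2 = 0.42454 mol
Limiting reagent: B (smaller), n_limiting = 0.42454 mol
mass_C = n_limiting * M_C = 0.42454 * 125.34
mass_C = 53.2118436 g, rounded to 4 dp:

53.2118 g


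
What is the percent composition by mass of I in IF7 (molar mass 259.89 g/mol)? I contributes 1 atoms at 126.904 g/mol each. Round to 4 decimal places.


pct = 100 * (n_elem * M_elem) / M_total
mass_contribution = 1 * 126.904 = 126.904 g/mol
pct = 100 * 126.904 / 259.89
pct = 48.82988957 %, rounded to 4 dp:

48.8299 %


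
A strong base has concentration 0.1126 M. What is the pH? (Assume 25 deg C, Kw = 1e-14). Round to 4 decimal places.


A strong base dissociates completely, so [OH-] equals the given concentration.
pOH = -log10([OH-]) = -log10(0.1126) = 0.948462
pH = 14 - pOH = 14 - 0.948462
pH = 13.051538, rounded to 4 dp:

13.0515


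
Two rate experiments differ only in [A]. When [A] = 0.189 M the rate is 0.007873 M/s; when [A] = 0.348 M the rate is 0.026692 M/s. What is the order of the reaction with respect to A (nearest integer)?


Rate is proportional to [A]^n, so rate2/rate1 = ([A]2/[A]1)^n. Take logs to solve for n.
rate2/rate1 = 0.026692 / 0.007873 = 3.3903
[A]2/[A]1 = 0.348 / 0.189 = 1.8413
n = ln(3.3903) / ln(1.8413) = 2.0
Nearest integer order:

2
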